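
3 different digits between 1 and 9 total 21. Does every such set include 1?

No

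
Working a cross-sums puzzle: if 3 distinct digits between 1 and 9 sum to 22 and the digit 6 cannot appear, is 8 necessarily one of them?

The only way to make 22 from 3 distinct digits under that restriction is {5,8,9}, which contains 8.

Yes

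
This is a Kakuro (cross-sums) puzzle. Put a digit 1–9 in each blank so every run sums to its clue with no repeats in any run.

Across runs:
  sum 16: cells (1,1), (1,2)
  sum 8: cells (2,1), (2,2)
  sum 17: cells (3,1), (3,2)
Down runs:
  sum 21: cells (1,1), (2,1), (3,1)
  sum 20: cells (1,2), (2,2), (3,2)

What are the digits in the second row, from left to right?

5 3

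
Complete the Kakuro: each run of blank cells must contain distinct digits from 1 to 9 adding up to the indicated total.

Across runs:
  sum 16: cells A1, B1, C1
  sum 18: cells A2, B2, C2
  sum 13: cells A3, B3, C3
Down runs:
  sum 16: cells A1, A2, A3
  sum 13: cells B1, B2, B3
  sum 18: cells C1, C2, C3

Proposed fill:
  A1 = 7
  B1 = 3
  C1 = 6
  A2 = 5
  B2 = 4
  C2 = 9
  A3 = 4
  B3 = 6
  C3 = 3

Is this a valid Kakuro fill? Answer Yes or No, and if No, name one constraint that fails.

Yes

Across: 7+3+6=16; 5+4+9=18; 4+6+3=13. Down: 7+5+4=16; 3+4+6=13; 6+9+3=18. No digit repeats within any run.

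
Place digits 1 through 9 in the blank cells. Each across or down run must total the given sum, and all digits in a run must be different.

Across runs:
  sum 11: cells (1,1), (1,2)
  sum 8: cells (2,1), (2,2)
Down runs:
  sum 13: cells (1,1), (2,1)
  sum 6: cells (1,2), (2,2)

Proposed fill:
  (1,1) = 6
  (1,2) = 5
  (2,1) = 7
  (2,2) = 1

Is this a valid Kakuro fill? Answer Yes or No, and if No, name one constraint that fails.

Across: 6+5=11; 7+1=8. Down: 6+7=13; 5+1=6. No digit repeats within any run.

Yes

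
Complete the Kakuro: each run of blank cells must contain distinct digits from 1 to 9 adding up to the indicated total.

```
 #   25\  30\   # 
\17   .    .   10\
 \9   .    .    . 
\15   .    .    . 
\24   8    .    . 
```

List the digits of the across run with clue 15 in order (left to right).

17 in 2 cells must be {8,9}; 24 in 3 cells must be {7,8,9}; 30 in 4 cells must be {6,7,8,9}.
Given what's placed, R1C1 must be 9 to fit the 17 across and 25 down.
R1C2 = 17 − 9 = 8 completes the 17 across.
R2C2 = 6: the only remaining digit allowed by both the 9 across and the 30 down.
Given what's placed, R4C3 must be 7 to fit the 24 across and 10 down.
R4C2 = 24 − 15 = 9 completes the 24 across.
R3C2 = 30 − 23 = 7 completes the 30 down.
R3C3 = 2: the only remaining digit allowed by both the 15 across and the 10 down.
R2C3 = 10 − 9 = 1 completes the 10 down.
R3C1 = 15 − 9 = 6 completes the 15 across.

6, 7, 2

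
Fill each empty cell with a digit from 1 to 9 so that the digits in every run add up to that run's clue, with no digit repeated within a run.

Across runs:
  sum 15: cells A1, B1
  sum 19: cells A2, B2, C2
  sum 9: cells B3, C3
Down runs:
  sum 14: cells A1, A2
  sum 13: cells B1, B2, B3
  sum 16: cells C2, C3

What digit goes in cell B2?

16 in 2 cells must be {7,9}.
The 9 across and the 16 down share only 7, so C3 = 7.
C2 = 16 − 7 = 9 completes the 16 down.
B3 = 9 − 7 = 2 completes the 9 across.
No cell is forced outright now. A2 can only be 6 or 8 (the digits allowed by both its 19 across and its 14 down). If A2 = 8: that forces A1 = 6, after which B1 would have to be in {9} for the 15 across but in {3,4,5,6,7,8} for the 13 down — contradiction. So A2 = 6.
A1 = 14 − 6 = 8 completes the 14 down.
B1 = 15 − 8 = 7 completes the 15 across.
B2 = 19 − 15 = 4 completes the 19 across.

4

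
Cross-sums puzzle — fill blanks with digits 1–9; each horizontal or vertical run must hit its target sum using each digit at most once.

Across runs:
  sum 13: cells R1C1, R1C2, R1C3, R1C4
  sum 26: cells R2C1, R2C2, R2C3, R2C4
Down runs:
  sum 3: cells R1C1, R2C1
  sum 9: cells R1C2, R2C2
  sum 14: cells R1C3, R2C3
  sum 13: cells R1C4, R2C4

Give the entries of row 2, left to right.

2 7 8 9

3 in 2 cells must be {1,2}.
Only 2 fits R2C1 under both its across sum 26 and down sum 3.
R1C1 = 3 − 2 = 1 completes the 3 down.
Nothing is forced directly, so branch on R2C2, whose candidates are 7 or 8. If R2C2 = 8: then R1C2 would have to be in {2,3,4,5,6,7} for the 13 across but in {1} for the 9 down — contradiction. So R2C2 = 7.
R1C2 = 9 − 7 = 2 completes the 9 down.
R1C3 = 6: the only remaining digit allowed by both the 13 across and the 14 down.
R1C4 = 13 − 9 = 4 completes the 13 across.
R2C3 = 14 − 6 = 8 completes the 14 down.
R2C4 = 26 − 17 = 9 completes the 26 across.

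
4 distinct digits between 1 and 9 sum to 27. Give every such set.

{3,7,8,9}; {4,6,8,9}; {5,6,7,9}

4 distinct digits from 1–9 sum between 10 and 30.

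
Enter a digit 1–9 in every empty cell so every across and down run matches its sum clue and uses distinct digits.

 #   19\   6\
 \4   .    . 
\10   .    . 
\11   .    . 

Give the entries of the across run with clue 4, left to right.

4 in 2 cells must be {1,3}; 6 in 3 cells must be {1,2,3}.
The 4 across and the 19 down share only 3, so R1C1 = 3.
R1C2 = 4 − 3 = 1 completes the 4 across.
Nothing is forced directly, so branch on R2C1, whose candidates are 7 or 9. If R2C1 = 9: then R2C2 would have to be in {1} for the 10 across but in {2,3} for the 6 down — contradiction. So R2C1 = 7.
R2C2 = 10 − 7 = 3 completes the 10 across.
R3C1 = 19 − 10 = 9 completes the 19 down.
R3C2 = 11 − 9 = 2 completes the 11 across.

3 1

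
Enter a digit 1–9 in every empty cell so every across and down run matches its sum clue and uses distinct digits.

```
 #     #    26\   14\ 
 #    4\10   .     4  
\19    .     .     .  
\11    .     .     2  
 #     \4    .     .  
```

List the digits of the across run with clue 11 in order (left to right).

4 in 2 cells must be {1,3}.
R1C2 = 10 − 4 = 6 completes the 10 across.
R2C1 = 3: only digit in both the 19-across and 4-down candidate sets.
Given what's placed, R2C3 must be 7 to fit the 19 across and 14 down.
R3C1 = 4 − 3 = 1 completes the 4 down.
R3C2 = 11 − 3 = 8 completes the 11 across.

1, 8, 2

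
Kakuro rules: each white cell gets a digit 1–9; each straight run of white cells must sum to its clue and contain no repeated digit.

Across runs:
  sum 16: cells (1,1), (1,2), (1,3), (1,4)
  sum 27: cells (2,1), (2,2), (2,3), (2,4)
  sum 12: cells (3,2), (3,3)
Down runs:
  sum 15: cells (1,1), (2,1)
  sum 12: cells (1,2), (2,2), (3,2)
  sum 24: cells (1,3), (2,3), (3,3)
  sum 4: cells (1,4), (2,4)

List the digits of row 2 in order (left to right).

9 7 8 3

24 in 3 cells must be {7,8,9}; 4 in 2 cells must be {1,3}.
Only 3 fits (2,4) under both its across sum 27 and down sum 4.
(1,4) = 4 − 3 = 1 completes the 4 down.
Nothing is forced directly, so branch on (1,3), whose candidates are 7 or 8 or 9. If (1,3) = 8: then (1,1) would have to be in {2,3,4,5} for the 16 across but in {6,7,8,9} for the 15 down — contradiction. If (1,3) = 9: then (1,1) would have to be in {2,4} for the 16 across but in {6,7,8,9} for the 15 down — contradiction. So (1,3) = 7.
(1,1) = 6: the only remaining digit allowed by both the 16 across and the 15 down.
(1,2) = 16 − 14 = 2 completes the 16 across.
(2,1) = 15 − 6 = 9 completes the 15 down.
Given what's placed, (2,2) must be 7 to fit the 27 across and 12 down.
(2,3) = 27 − 19 = 8 completes the 27 across.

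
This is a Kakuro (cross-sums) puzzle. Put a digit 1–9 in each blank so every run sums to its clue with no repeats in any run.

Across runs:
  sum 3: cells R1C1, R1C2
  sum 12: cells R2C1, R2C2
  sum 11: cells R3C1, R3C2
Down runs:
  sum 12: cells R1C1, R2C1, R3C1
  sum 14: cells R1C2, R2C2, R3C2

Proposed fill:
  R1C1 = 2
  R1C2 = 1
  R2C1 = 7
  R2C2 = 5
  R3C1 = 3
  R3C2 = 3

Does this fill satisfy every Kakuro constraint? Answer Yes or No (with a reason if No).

No — the down run R1C2–R3C2 sums to 9, not 14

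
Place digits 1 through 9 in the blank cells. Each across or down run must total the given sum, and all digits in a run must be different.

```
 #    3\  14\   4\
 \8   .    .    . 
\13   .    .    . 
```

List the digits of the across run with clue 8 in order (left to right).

2, 5, 1

3 in 2 cells must be {1,2}; 4 in 2 cells must be {1,3}.
The 8 across and the 14 down share only 5, so R1C2 = 5.
Given what's placed, R1C3 must be 1 to fit the 8 across and 4 down.
R2C2 = 14 − 5 = 9 completes the 14 down.
R2C3 = 4 − 1 = 3 completes the 4 down.
R1C1 = 8 − 6 = 2 completes the 8 across.
R2C1 = 13 − 12 = 1 completes the 13 across.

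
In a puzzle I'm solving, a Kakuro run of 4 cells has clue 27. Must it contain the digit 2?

Counterexample: {3,7,8,9} sums to 27 without using 2.

No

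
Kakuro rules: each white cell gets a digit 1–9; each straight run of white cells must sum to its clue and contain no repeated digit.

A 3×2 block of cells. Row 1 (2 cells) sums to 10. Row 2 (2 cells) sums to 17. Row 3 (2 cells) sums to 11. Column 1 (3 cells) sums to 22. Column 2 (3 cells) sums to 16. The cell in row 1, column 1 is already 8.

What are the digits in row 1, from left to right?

8 2

17 in 2 cells must be {8,9}.
(1,2) = 10 − 8 = 2 completes the 10 across.
(2,1) = 9: the only remaining digit allowed by both the 17 across and the 22 down.
(2,2) = 17 − 9 = 8 completes the 17 across.
(3,1) = 22 − 17 = 5 completes the 22 down.
(3,2) = 11 − 5 = 6 completes the 11 across.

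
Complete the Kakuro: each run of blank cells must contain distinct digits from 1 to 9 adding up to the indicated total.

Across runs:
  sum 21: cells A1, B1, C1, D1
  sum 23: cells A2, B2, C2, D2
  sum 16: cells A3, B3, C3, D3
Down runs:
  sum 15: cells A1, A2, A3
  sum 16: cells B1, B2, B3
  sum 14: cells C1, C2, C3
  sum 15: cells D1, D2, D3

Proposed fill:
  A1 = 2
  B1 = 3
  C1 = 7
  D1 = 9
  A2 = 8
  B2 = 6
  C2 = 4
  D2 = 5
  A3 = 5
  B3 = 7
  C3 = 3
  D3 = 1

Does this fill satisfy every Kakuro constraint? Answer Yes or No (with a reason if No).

Across: 2+3+7+9=21; 8+6+4+5=23; 5+7+3+1=16. Down: 2+8+5=15; 3+6+7=16; 7+4+3=14; 9+5+1=15. No digit repeats within any run.

Yes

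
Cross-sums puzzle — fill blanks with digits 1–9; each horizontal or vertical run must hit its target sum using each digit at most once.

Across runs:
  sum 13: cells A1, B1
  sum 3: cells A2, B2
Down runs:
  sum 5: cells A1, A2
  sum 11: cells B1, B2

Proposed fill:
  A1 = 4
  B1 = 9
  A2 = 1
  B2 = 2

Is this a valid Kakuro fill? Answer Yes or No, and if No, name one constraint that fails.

Yes

Across: 4+9=13; 1+2=3. Down: 4+1=5; 9+2=11. No digit repeats within any run.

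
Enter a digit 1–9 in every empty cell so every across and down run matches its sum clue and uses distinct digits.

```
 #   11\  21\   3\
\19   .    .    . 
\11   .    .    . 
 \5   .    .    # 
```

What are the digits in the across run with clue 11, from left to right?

3 in 2 cells must be {1,2}.
Only 2 fits R1C3 under both its across sum 19 and down sum 3.
R2C3 = 3 − 2 = 1 completes the 3 down.
The 5 across and the 21 down share only 4, so R3C2 = 4.
R1C1 = 8: the only remaining digit allowed by both the 19 across and the 11 down.
R1C2 = 19 − 10 = 9 completes the 19 across.
Given what's placed, R2C1 must be 2 to fit the 11 across and 11 down.
R2C2 = 11 − 3 = 8 completes the 11 across.

2 8 1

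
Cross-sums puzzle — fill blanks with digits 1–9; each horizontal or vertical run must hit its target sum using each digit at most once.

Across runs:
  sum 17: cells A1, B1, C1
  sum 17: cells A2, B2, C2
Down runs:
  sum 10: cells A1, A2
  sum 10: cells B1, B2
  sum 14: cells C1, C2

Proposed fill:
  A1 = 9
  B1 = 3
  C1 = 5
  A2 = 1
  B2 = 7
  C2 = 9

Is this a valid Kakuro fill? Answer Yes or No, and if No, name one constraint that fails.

Yes

Across: 9+3+5=17; 1+7+9=17. Down: 9+1=10; 3+7=10; 5+9=14. No digit repeats within any run.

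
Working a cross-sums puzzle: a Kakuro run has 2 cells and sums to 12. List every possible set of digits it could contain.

2 distinct digits from 1–9 sum between 3 and 17.

{3,9}; {4,8}; {5,7}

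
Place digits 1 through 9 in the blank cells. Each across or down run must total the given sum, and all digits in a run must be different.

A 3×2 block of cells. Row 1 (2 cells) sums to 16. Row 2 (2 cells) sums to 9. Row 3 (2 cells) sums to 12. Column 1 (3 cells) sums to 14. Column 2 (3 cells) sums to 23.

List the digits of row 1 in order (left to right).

7 9

16 in 2 cells must be {7,9}; 23 in 3 cells must be {6,8,9}.
The 16 across and the 23 down share only 9, so (1,2) = 9.
Given what's placed, (3,2) must be 8 to fit the 12 across and 23 down.
(1,1) = 16 − 9 = 7 completes the 16 across.
(2,2) = 23 − 17 = 6 completes the 23 down.
(3,1) = 12 − 8 = 4 completes the 12 across.
(2,1) = 9 − 6 = 3 completes the 9 across.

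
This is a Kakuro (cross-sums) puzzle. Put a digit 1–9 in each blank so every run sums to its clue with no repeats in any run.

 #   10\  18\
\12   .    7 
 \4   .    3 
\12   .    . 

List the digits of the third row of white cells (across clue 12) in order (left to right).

4 in 2 cells must be {1,3}.
R1C1 = 12 − 7 = 5 completes the 12 across.
R2C1 = 4 − 3 = 1 completes the 4 across.
R3C1 = 10 − 6 = 4 completes the 10 down.
R3C2 = 12 − 4 = 8 completes the 12 across.

4 8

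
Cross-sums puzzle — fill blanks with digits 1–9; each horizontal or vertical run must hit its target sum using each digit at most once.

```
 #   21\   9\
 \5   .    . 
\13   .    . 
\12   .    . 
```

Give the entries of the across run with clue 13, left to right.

8, 5

The 5 across and the 21 down share only 4, so R1C1 = 4.
R1C2 = 5 − 4 = 1 completes the 5 across.
Nothing is forced directly, so branch on R2C1, whose candidates are 8 or 9. If R2C1 = 9: then R2C2 would have to be in {4} for the 13 across but in {2,3,5,6} for the 9 down — contradiction. So R2C1 = 8.
R2C2 = 13 − 8 = 5 completes the 13 across.
R3C1 = 21 − 12 = 9 completes the 21 down.
R3C2 = 12 − 9 = 3 completes the 12 across.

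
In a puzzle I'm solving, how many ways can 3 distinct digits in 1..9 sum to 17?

7

3 distinct digits from 1–9 sum between 6 and 24.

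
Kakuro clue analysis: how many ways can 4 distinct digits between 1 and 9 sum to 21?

11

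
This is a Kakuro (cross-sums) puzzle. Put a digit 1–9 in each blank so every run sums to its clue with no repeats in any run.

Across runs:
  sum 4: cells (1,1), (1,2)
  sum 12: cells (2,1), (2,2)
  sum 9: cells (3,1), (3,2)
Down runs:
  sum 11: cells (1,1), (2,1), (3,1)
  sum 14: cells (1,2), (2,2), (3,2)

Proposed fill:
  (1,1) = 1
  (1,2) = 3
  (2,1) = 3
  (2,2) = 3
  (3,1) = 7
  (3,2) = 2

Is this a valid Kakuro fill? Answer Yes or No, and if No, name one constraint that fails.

No — the across run (2,1)–(2,2) sums to 6, not 12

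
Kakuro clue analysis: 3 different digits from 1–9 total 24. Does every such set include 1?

No

The only way to make 24 from 3 distinct digits is {7,8,9}, which does not contain 1.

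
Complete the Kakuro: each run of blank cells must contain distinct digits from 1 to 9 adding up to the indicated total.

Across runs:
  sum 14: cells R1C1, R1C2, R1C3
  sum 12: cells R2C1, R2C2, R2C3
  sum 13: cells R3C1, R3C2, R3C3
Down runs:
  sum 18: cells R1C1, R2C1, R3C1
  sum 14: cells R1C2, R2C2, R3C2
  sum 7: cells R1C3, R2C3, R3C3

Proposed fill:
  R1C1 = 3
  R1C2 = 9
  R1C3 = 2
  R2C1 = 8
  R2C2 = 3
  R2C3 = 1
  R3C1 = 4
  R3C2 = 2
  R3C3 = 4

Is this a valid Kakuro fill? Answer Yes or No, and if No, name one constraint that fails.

No — the across run R3C1–R3C3 sums to 10, not 13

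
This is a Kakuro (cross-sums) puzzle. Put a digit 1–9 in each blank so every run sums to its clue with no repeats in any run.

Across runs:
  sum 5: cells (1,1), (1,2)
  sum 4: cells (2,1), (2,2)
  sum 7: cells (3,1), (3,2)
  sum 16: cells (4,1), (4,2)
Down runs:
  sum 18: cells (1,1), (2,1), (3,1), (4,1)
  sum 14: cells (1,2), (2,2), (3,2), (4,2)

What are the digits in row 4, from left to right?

4 in 2 cells must be {1,3}; 16 in 2 cells must be {7,9}.
Only 7 fits (4,2) under both its across sum 16 and down sum 14.
Given what's placed, (2,2) must be 1 to fit the 4 across and 14 down.
(4,1) = 16 − 7 = 9 completes the 16 across.

9, 7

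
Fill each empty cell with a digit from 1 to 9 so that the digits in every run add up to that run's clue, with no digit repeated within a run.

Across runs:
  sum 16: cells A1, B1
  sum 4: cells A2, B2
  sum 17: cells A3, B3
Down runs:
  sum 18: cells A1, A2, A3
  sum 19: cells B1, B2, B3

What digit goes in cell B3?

16 in 2 cells must be {7,9}; 4 in 2 cells must be {1,3}; 17 in 2 cells must be {8,9}.
The 4 across and the 19 down share only 3, so B2 = 3.
Given what's placed, B3 must be 9 to fit the 17 across and 19 down.
B1 = 19 − 12 = 7 completes the 19 down.
A2 = 4 − 3 = 1 completes the 4 across.
A3 = 17 − 9 = 8 completes the 17 across.
A1 = 16 − 7 = 9 completes the 16 across.

9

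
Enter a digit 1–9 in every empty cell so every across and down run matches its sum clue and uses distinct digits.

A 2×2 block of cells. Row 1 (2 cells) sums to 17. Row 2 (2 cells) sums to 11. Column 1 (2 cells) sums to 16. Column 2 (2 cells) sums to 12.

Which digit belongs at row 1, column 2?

8

17 in 2 cells must be {8,9}; 16 in 2 cells must be {7,9}.
The 17 across and the 16 down share only 9, so (1,1) = 9.
(1,2) = 17 − 9 = 8 completes the 17 across.
(2,1) = 16 − 9 = 7 completes the 16 down.
(2,2) = 11 − 7 = 4 completes the 11 across.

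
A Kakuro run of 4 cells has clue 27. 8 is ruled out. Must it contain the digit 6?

Yes

The only way to make 27 from 4 distinct digits under that restriction is {5,6,7,9}, which contains 6.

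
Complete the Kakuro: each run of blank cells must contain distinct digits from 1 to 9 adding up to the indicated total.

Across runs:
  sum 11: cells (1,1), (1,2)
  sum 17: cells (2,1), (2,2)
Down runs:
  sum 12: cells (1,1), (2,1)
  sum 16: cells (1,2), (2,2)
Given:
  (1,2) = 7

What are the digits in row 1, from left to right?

4, 7

17 in 2 cells must be {8,9}; 16 in 2 cells must be {7,9}.
(1,1) = 11 − 7 = 4 completes the 11 across.
(2,1) = 12 − 4 = 8 completes the 12 down.
(2,2) = 17 − 8 = 9 completes the 17 across.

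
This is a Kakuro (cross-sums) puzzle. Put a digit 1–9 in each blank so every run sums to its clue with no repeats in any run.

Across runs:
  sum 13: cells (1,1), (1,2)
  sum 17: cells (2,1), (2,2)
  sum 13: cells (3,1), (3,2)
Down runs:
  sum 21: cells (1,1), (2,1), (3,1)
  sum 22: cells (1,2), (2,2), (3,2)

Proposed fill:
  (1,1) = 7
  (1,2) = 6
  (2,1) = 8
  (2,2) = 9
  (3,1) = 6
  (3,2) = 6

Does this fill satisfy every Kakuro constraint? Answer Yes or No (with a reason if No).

No — the down run (1,2)–(3,2) sums to 21, not 22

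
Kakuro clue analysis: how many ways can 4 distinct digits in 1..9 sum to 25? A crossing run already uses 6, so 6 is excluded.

4 distinct digits from 1–9 sum between 10 and 30.
Dropping sets that contain 6.
Enumerating: {1,7,8,9}, {3,5,8,9}, {4,5,7,9}.

3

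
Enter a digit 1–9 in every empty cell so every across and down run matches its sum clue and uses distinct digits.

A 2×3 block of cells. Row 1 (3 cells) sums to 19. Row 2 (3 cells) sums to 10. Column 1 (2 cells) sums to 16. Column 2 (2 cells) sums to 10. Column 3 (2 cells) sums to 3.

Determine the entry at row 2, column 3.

1

16 in 2 cells must be {7,9}; 3 in 2 cells must be {1,2}.
The 19 across and the 3 down share only 2, so (1,3) = 2.
The 10 across and the 16 down share only 7, so (2,1) = 7.
(2,3) = 3 − 2 = 1 completes the 3 down.
(1,1) = 16 − 7 = 9 completes the 16 down.
(1,2) = 19 − 11 = 8 completes the 19 across.
(2,2) = 10 − 8 = 2 completes the 10 across.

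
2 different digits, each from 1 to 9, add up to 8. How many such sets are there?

3

2 distinct digits from 1–9 sum between 3 and 17.
Enumerating: {1,7}, {2,6}, {3,5}.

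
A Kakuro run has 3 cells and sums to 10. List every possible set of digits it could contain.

{1,2,7}; {1,3,6}; {1,4,5}; {2,3,5}

3 distinct digits from 1–9 sum between 6 and 24.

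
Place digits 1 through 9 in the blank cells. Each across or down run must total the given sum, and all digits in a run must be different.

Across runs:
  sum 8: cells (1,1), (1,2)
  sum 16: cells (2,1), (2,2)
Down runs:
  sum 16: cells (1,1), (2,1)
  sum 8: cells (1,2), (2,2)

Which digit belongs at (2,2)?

7

16 in 2 cells must be {7,9}.
The 8 across and the 16 down share only 7, so (1,1) = 7.
(1,2) = 8 − 7 = 1 completes the 8 across.
(2,1) = 16 − 7 = 9 completes the 16 down.
(2,2) = 16 − 9 = 7 completes the 16 across.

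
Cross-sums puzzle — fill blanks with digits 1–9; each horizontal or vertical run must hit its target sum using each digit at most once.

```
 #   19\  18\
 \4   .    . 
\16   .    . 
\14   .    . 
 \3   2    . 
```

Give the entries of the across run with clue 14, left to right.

9, 5

4 in 2 cells must be {1,3}; 16 in 2 cells must be {7,9}; 3 in 2 cells must be {1,2}.
R4C2 = 3 − 2 = 1 completes the 3 across.
Given what's placed, R1C2 must be 3 to fit the 4 across and 18 down.
R2C2 = 9: the only remaining digit allowed by both the 16 across and the 18 down.
R3C2 = 18 − 13 = 5 completes the 18 down.
R1C1 = 4 − 3 = 1 completes the 4 across.
R2C1 = 16 − 9 = 7 completes the 16 across.
R3C1 = 14 − 5 = 9 completes the 14 across.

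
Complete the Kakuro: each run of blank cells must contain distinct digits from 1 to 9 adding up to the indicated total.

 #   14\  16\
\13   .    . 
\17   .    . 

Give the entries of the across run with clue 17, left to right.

17 in 2 cells must be {8,9}; 16 in 2 cells must be {7,9}.
The 17 across and the 16 down share only 9, so R2C2 = 9.
R1C2 = 16 − 9 = 7 completes the 16 down.
R2C1 = 17 − 9 = 8 completes the 17 across.
R1C1 = 13 − 7 = 6 completes the 13 across.

8, 9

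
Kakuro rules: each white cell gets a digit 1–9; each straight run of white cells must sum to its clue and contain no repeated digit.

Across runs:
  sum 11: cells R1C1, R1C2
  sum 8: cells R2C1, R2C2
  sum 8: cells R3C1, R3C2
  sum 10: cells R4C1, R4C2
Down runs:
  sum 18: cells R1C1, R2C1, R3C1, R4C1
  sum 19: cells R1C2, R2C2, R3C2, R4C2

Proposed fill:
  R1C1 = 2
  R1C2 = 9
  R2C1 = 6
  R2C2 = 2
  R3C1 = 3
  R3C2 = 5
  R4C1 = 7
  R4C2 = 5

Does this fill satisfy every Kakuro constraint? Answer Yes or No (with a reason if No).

No — the across run R4C1–R4C2 sums to 12, not 10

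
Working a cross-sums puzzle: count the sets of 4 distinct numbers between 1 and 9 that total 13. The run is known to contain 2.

4 distinct digits from 1–9 sum between 10 and 30.
Keeping only sets containing 2.
Enumerating: {1,2,3,7}, {1,2,4,6}.

2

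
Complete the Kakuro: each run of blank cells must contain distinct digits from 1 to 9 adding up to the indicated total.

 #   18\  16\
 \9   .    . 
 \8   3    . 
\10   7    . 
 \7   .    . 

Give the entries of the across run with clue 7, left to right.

R2C2 = 8 − 3 = 5 completes the 8 across.
R3C2 = 10 − 7 = 3 completes the 10 across.
Nothing is forced directly, so branch on R1C1, whose candidates are 2 or 6. If R1C1 = 6: then R1C2 would have to be in {3} for the 9 across but in {1,2,6,7} for the 16 down — contradiction. So R1C1 = 2.
R1C2 = 9 − 2 = 7 completes the 9 across.
R4C1 = 18 − 12 = 6 completes the 18 down.
R4C2 = 7 − 6 = 1 completes the 7 across.

6 1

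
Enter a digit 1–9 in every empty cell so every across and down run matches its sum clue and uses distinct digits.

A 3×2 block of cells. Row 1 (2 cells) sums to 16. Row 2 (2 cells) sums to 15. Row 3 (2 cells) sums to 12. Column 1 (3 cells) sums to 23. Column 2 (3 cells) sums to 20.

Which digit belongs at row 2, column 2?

9

16 in 2 cells must be {7,9}; 23 in 3 cells must be {6,8,9}.
The 16 across and the 23 down share only 9, so (1,1) = 9.
(1,2) = 16 − 9 = 7 completes the 16 across.
Given what's placed, (3,1) must be 8 to fit the 12 across and 23 down.
(3,2) = 12 − 8 = 4 completes the 12 across.
(2,1) = 23 − 17 = 6 completes the 23 down.
(2,2) = 15 − 6 = 9 completes the 15 across.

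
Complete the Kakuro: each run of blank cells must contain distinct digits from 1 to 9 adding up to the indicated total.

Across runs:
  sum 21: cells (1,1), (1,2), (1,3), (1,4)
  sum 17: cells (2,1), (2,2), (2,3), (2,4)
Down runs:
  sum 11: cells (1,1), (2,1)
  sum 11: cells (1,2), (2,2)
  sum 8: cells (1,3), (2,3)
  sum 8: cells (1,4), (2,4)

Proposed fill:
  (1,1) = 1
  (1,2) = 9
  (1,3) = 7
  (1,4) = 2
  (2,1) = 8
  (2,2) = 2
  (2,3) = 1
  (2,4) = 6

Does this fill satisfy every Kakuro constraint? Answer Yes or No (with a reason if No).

No — the down run (1,1)–(2,1) sums to 9, not 11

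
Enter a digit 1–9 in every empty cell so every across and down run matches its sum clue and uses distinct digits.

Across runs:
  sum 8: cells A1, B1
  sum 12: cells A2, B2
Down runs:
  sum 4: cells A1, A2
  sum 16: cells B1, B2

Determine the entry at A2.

4 in 2 cells must be {1,3}; 16 in 2 cells must be {7,9}.
The 8 across and the 16 down share only 7, so B1 = 7.
The 12 across and the 4 down share only 3, so A2 = 3.
B2 = 12 − 3 = 9 completes the 12 across.
A1 = 8 − 7 = 1 completes the 8 across.

3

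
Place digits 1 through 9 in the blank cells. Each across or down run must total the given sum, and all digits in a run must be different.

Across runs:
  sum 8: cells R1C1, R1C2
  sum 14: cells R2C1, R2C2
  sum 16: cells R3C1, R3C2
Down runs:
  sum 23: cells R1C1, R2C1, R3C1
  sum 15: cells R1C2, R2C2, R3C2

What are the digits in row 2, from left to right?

16 in 2 cells must be {7,9}; 23 in 3 cells must be {6,8,9}.
The 8 across and the 23 down share only 6, so R1C1 = 6.
R1C2 = 8 − 6 = 2 completes the 8 across.
Given what's placed, R3C1 must be 9 to fit the 16 across and 23 down.
R3C2 = 16 − 9 = 7 completes the 16 across.
R2C1 = 23 − 15 = 8 completes the 23 down.
R2C2 = 14 − 8 = 6 completes the 14 across.

8 6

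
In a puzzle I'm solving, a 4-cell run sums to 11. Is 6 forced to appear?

The only way to make 11 from 4 distinct digits is {1,2,3,5}, which does not contain 6.

No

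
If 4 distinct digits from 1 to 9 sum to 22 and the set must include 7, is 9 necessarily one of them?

No

Counterexample: {1,6,7,8} sums to 22 under that restriction without using 9.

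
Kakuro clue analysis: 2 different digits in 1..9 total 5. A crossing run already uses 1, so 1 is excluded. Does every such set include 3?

The only way to make 5 from 2 distinct digits under that restriction is {2,3}, which contains 3.

Yes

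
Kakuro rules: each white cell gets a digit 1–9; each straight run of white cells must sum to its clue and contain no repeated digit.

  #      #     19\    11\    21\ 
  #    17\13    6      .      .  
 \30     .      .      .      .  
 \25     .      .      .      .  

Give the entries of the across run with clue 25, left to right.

8, 5, 3, 9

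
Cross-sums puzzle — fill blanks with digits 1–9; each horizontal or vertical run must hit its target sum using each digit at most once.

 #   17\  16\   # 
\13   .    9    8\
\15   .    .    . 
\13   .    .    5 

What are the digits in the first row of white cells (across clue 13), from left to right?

4 9

R1C1 = 13 − 9 = 4 completes the 13 across.
R2C3 = 8 − 5 = 3 completes the 8 down.
Nothing is forced directly, so branch on R3C1, whose candidates are 6 or 7. If R3C1 = 7: then R2C1 would have to be in {4,5,7,8} for the 15 across but in {6} for the 17 down — contradiction. So R3C1 = 6.
R2C1 = 17 − 10 = 7 completes the 17 down.
R2C2 = 15 − 10 = 5 completes the 15 across.
R3C2 = 13 − 11 = 2 completes the 13 across.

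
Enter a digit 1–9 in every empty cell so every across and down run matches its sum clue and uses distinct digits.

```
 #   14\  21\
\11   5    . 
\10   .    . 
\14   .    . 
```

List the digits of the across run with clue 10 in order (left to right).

R1C2 = 11 − 5 = 6 completes the 11 across.
Given what's placed, R3C2 must be 8 to fit the 14 across and 21 down.
R2C2 = 21 − 14 = 7 completes the 21 down.
R3C1 = 14 − 8 = 6 completes the 14 across.
R2C1 = 10 − 7 = 3 completes the 10 across.

3, 7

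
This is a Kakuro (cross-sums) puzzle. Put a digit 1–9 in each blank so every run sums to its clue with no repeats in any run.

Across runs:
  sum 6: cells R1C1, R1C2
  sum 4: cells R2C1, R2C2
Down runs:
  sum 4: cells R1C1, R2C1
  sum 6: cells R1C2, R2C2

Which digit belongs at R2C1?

3

4 in 2 cells must be {1,3}.
The 6 across and the 4 down share only 1, so R1C1 = 1.
R1C2 = 6 − 1 = 5 completes the 6 across.
R2C1 = 4 − 1 = 3 completes the 4 down.
R2C2 = 4 − 3 = 1 completes the 4 across.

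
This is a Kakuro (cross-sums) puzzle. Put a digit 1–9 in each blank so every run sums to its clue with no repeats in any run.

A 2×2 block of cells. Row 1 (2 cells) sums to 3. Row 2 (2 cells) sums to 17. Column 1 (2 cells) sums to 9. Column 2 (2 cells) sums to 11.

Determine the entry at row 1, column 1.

3 in 2 cells must be {1,2}; 17 in 2 cells must be {8,9}.
The 3 across and the 11 down share only 2, so (1,2) = 2.
The 17 across and the 9 down share only 8, so (2,1) = 8.
(2,2) = 17 − 8 = 9 completes the 17 across.
(1,1) = 3 − 2 = 1 completes the 3 across.

1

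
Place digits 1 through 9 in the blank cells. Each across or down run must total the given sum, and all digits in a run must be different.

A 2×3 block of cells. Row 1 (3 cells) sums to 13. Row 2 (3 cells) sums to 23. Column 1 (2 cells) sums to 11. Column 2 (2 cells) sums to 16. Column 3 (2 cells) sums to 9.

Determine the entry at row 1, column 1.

5

23 in 3 cells must be {6,8,9}; 16 in 2 cells must be {7,9}.
The 23 across and the 16 down share only 9, so (2,2) = 9.
(1,2) = 16 − 9 = 7 completes the 16 down.
Nothing is forced directly, so branch on (2,1), whose candidates are 6 or 8. If (2,1) = 8: then (1,1) would have to be in {1,2,4,5} for the 13 across but in {3} for the 11 down — contradiction. So (2,1) = 6.
(1,1) = 11 − 6 = 5 completes the 11 down.
(1,3) = 13 − 12 = 1 completes the 13 across.
(2,3) = 23 − 15 = 8 completes the 23 across.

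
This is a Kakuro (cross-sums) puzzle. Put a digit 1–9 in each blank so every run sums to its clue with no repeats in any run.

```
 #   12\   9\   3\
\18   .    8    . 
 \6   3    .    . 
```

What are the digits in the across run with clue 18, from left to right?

6 in 3 cells must be {1,2,3}; 3 in 2 cells must be {1,2}.
R1C1 = 12 − 3 = 9 completes the 12 down.
R1C3 = 18 − 17 = 1 completes the 18 across.
R2C2 = 9 − 8 = 1 completes the 9 down.
R2C3 = 6 − 4 = 2 completes the 6 across.

9 8 1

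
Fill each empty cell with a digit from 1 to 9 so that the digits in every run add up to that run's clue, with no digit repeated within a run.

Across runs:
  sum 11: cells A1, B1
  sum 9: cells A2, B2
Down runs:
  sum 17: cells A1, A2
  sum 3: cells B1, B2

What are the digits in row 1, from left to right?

17 in 2 cells must be {8,9}; 3 in 2 cells must be {1,2}.
The 11 across and the 3 down share only 2, so B1 = 2.
The 9 across and the 17 down share only 8, so A2 = 8.
B2 = 9 − 8 = 1 completes the 9 across.
A1 = 11 − 2 = 9 completes the 11 across.

9 2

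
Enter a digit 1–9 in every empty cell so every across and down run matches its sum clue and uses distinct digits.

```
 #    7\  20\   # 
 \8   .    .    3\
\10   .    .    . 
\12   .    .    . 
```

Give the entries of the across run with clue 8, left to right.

7 in 3 cells must be {1,2,4}; 3 in 2 cells must be {1,2}.
Nothing is forced directly, so branch on R2C3, whose candidates are 1 or 2. If R2C3 = 2: that forces R2C1 = 1, R2C2 = 7, R3C3 = 1, R1C1 = 2, after which R1C2 would have to be in {6} for the 8 across but in {4,5,8,9} for the 20 down — contradiction. So R2C3 = 1.
R3C3 = 3 − 1 = 2 completes the 3 down.
Nothing is forced directly, so branch on R1C1, whose candidates are 1 or 2. If R1C1 = 1: that forces R1C2 = 7, R3C1 = 4, after which R3C2 would have to be in {6} for the 12 across but in {4,5,8,9} for the 20 down — contradiction. So R1C1 = 2.
R1C2 = 8 − 2 = 6 completes the 8 across.

2 6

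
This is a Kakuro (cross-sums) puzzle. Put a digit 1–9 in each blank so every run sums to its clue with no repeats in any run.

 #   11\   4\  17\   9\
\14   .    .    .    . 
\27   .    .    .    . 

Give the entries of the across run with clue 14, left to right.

3 1 8 2

4 in 2 cells must be {1,3}; 17 in 2 cells must be {8,9}.
Only 8 fits R1C3 under both its across sum 14 and down sum 17.
The 27 across and the 4 down share only 3, so R2C2 = 3.
R2C3 = 17 − 8 = 9 completes the 17 down.
R1C2 = 4 − 3 = 1 completes the 4 down.
No cell is forced outright now. R2C1 can only be 7 or 8 (the digits allowed by both its 27 across and its 11 down). If R2C1 = 7: then R1C1 would have to be in {2,3} for the 14 across but in {4} for the 11 down — contradiction. So R2C1 = 8.
R1C1 = 11 − 8 = 3 completes the 11 down.
R1C4 = 14 − 12 = 2 completes the 14 across.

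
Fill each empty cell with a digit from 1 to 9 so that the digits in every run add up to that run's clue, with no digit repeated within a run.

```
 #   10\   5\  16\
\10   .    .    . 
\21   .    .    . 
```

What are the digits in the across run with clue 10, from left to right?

2, 1, 7

16 in 2 cells must be {7,9}.
The 10 across and the 16 down share only 7, so R1C3 = 7.
The 21 across and the 5 down share only 4, so R2C2 = 4.
R2C3 = 16 − 7 = 9 completes the 16 down.
R1C2 = 5 − 4 = 1 completes the 5 down.
R2C1 = 21 − 13 = 8 completes the 21 across.
R1C1 = 10 − 8 = 2 completes the 10 across.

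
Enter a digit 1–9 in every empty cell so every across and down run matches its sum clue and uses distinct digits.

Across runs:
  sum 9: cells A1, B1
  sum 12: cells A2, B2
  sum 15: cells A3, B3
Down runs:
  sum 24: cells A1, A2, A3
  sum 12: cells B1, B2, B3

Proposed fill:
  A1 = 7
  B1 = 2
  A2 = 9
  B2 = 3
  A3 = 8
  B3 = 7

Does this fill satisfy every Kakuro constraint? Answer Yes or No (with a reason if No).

Yes

Across: 7+2=9; 9+3=12; 8+7=15. Down: 7+9+8=24; 2+3+7=12. No digit repeats within any run.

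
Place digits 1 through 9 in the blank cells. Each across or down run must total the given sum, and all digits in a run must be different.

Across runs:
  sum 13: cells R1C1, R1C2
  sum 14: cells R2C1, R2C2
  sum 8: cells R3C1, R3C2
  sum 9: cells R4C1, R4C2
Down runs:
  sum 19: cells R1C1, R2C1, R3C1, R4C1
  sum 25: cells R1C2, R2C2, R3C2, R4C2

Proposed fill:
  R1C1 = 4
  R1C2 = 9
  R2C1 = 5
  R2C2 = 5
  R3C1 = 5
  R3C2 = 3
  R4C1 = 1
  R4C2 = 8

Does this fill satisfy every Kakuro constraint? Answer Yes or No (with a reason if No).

No — the down run R1C1–R4C1 sums to 15, not 19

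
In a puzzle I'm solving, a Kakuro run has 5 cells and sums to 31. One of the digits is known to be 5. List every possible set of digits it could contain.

{2,5,7,8,9}; {3,5,6,8,9}; {4,5,6,7,9}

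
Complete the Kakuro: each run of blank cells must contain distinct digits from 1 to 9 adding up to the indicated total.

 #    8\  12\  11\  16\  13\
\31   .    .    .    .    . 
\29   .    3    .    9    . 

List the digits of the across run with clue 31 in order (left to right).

6, 9, 4, 7, 5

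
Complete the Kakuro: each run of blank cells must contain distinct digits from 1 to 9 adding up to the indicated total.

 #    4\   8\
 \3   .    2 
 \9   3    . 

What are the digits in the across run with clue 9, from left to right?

3 6

3 in 2 cells must be {1,2}; 4 in 2 cells must be {1,3}.
R1C1 = 3 − 2 = 1 completes the 3 across.
R2C2 = 9 − 3 = 6 completes the 9 across.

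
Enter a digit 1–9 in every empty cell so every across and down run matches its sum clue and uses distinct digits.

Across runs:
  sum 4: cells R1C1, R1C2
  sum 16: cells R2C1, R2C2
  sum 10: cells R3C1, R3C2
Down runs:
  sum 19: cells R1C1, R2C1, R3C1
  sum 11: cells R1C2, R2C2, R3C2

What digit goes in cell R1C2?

1

4 in 2 cells must be {1,3}; 16 in 2 cells must be {7,9}.
The 4 across and the 19 down share only 3, so R1C1 = 3.
R1C2 = 4 − 3 = 1 completes the 4 across.
Given what's placed, R2C2 must be 7 to fit the 16 across and 11 down.
R3C2 = 11 − 8 = 3 completes the 11 down.
R2C1 = 16 − 7 = 9 completes the 16 across.
R3C1 = 10 − 3 = 7 completes the 10 across.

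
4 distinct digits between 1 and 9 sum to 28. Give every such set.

4 distinct digits from 1–9 sum between 10 and 30.

{4,7,8,9}; {5,6,8,9}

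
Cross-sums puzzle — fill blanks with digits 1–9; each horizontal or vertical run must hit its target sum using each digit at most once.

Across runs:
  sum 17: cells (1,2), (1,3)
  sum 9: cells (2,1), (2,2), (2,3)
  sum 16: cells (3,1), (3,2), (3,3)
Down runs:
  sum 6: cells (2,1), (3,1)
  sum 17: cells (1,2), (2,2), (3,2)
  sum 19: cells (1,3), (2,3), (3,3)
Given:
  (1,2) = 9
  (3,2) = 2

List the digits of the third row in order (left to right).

17 in 2 cells must be {8,9}.
(1,3) = 17 − 9 = 8 completes the 17 across.
(2,2) = 17 − 11 = 6 completes the 17 down.
Given what's placed, (2,3) must be 2 to fit the 9 across and 19 down.
Given what's placed, (3,1) must be 5 to fit the 16 across and 6 down.
(3,3) = 16 − 7 = 9 completes the 16 across.
(2,1) = 9 − 8 = 1 completes the 9 across.

5 2 9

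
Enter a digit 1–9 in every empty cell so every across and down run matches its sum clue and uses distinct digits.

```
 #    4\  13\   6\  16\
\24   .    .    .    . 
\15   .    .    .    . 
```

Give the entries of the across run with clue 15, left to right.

4 in 2 cells must be {1,3}; 16 in 2 cells must be {7,9}.
Nothing is forced directly, so branch on R1C1, whose candidates are 1 or 3. If R1C1 = 1: then R1C3 would have to be in {6,8,9} for the 24 across but in {1,2,4,5} for the 6 down — contradiction. So R1C1 = 3.
R2C1 = 4 − 3 = 1 completes the 4 down.
Nothing is forced directly, so branch on R1C3, whose candidates are 4 or 5. If R1C3 = 5: then R2C3 would have to be in {2,3,4,5,6,7,8,9} for the 15 across but in {1} for the 6 down — contradiction. So R1C3 = 4.
R1C4 = 9: the only remaining digit allowed by both the 24 across and the 16 down.
R2C3 = 6 − 4 = 2 completes the 6 down.
R2C4 = 16 − 9 = 7 completes the 16 down.
R1C2 = 24 − 16 = 8 completes the 24 across.
R2C2 = 15 − 10 = 5 completes the 15 across.

1, 5, 2, 7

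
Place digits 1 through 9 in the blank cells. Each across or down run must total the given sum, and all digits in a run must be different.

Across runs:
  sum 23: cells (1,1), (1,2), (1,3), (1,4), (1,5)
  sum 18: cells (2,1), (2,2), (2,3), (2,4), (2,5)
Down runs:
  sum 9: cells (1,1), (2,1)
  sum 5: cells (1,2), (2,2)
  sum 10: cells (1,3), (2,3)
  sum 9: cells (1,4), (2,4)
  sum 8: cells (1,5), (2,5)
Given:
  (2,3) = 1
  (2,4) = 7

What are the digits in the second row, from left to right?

(1,3) = 10 − 1 = 9 completes the 10 down.
(1,4) = 9 − 7 = 2 completes the 9 down.
No cell is forced outright now. (2,2) can only be 2 or 3 (the digits allowed by both its 18 across and its 5 down). If (2,2) = 3: then (1,2) would have to be in {1,3,4,5,6,7,8} for the 23 across but in {2} for the 5 down — contradiction. So (2,2) = 2.
(1,2) = 5 − 2 = 3 completes the 5 down.
No cell is forced outright now. (2,1) can only be 3 or 5 (the digits allowed by both its 18 across and its 9 down). If (2,1) = 3: then (1,1) would have to be in {1,4,5,8} for the 23 across but in {6} for the 9 down — contradiction. So (2,1) = 5.
(1,1) = 9 − 5 = 4 completes the 9 down.
(1,5) = 23 − 18 = 5 completes the 23 across.
(2,5) = 18 − 15 = 3 completes the 18 across.

5 2 1 7 3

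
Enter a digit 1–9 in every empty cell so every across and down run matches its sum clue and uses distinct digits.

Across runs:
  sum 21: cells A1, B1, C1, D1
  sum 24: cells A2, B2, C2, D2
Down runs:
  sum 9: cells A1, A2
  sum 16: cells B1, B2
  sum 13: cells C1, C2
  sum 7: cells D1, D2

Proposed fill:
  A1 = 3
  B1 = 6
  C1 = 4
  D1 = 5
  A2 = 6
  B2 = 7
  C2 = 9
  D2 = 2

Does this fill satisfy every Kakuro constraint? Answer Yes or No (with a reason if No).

No — the down run B1–B2 sums to 13, not 16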